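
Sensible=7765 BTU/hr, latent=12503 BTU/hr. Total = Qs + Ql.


Qt = 7765 + 12503 = 20268 BTU/hr

20268 BTU/hr


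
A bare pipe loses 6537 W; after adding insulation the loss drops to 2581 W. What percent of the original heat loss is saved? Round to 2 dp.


Savings = ((6537-2581)/6537)*100 = 60.52 %

60.52 %


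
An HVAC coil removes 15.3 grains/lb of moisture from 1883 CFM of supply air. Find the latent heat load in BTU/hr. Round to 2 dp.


Q = 0.68 * 1883 * 15.3 = 19590.73 BTU/hr

19590.73 BTU/hr


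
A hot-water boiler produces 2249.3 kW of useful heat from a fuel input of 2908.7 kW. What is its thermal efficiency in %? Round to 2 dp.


eta = (2249.3/2908.7)*100 = 77.33 %

77.33 %


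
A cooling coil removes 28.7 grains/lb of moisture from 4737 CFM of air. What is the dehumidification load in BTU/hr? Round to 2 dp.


Q = 0.68 * 4737 * 28.7 = 92447.29 BTU/hr

92447.29 BTU/hr


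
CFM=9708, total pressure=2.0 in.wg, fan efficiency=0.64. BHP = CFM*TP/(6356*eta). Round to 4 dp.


BHP = 9708 * 2.0 / (6356 * 0.64) = 4.7730 hp

4.7730 hp


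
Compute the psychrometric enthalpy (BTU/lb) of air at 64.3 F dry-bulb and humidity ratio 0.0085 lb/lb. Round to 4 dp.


h = 0.24*64.3 + 0.0085*(1061+0.444*64.3) = 24.6932 BTU/lb

24.6932 BTU/lb


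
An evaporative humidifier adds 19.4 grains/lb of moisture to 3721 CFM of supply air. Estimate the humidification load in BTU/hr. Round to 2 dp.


Q = 0.68 * 3721 * 19.4 = 49087.43 BTU/hr

49087.43 BTU/hr


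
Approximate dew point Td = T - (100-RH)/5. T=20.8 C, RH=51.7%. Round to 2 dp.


Td = 20.8 - (100-51.7)/5 = 11.14 C

11.14 C


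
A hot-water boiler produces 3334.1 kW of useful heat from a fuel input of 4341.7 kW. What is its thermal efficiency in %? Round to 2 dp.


eta = (3334.1/4341.7)*100 = 76.79 %

76.79 %


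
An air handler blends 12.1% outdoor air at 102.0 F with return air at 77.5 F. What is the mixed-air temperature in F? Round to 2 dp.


T_mix = 77.5 + (12.1/100)*(102.0-77.5) = 80.46 F

80.46 F


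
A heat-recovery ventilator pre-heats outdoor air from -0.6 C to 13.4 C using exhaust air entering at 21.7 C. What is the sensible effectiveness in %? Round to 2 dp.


eff = (13.4-(-0.6))/(21.7-(-0.6))*100 = 62.78 %

62.78 %


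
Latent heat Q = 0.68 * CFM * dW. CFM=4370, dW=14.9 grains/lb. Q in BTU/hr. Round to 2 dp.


Q = 0.68 * 4370 * 14.9 = 44276.84 BTU/hr

44276.84 BTU/hr


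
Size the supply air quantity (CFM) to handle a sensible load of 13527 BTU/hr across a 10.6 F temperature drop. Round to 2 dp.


CFM = 13527 / (1.08 * 10.6) = 1181.60

1181.60 CFM


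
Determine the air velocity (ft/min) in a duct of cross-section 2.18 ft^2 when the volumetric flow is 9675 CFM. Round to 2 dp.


V = 9675 / 2.18 = 4438.07 ft/min

4438.07 ft/min


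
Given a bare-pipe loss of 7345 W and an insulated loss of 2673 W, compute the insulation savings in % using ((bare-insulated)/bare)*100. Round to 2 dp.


Savings = ((7345-2673)/7345)*100 = 63.61 %

63.61 %


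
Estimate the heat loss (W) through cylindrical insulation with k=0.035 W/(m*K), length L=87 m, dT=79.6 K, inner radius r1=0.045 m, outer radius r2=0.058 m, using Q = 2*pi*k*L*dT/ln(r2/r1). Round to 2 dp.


Q = 2*pi*0.035*87*79.6/ln(0.058/0.045) = 6000.98 W

6000.98 W


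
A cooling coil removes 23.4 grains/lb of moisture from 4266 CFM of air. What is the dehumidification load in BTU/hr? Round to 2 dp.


Q = 0.68 * 4266 * 23.4 = 67880.59 BTU/hr

67880.59 BTU/hr


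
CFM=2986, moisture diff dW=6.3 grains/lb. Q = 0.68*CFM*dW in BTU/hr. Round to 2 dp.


Q = 0.68 * 2986 * 6.3 = 12792.02 BTU/hr

12792.02 BTU/hr


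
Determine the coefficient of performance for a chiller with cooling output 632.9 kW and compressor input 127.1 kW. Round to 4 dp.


COP = 632.9 / 127.1 = 4.9795

4.9795


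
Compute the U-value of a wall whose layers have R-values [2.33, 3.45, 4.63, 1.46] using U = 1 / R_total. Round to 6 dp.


R_total = 2.33 + 3.45 + 4.63 + 1.46 = 11.87
U = 1/11.87 = 0.084246

0.084246


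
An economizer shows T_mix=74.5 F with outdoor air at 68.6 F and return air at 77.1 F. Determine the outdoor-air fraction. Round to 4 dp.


frac = (74.5 - 77.1) / (68.6 - 77.1) = 0.3059

0.3059


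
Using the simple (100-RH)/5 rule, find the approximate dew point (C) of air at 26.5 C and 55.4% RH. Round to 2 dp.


Td = 26.5 - (100-55.4)/5 = 17.58 C

17.58 C


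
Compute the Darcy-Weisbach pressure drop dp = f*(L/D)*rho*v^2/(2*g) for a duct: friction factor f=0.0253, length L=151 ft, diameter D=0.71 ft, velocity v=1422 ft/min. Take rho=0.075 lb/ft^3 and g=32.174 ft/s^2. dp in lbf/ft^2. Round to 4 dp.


v_fps = 1422/60 = 23.7 ft/s
dp = 0.0253*(151/0.71)*0.075*23.7^2/(2*32.174) = 3.5226 lbf/ft^2

3.5226 lbf/ft^2


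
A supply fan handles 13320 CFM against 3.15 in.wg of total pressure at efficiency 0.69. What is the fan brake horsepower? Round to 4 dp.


BHP = 13320 * 3.15 / (6356 * 0.69) = 9.5671 hp

9.5671 hp


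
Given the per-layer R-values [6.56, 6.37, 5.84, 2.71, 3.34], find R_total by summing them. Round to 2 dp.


R_total = 6.56 + 6.37 + 5.84 + 2.71 + 3.34 = 24.82

24.82


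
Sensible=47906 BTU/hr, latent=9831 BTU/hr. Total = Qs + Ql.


Qt = 47906 + 9831 = 57737 BTU/hr

57737 BTU/hr


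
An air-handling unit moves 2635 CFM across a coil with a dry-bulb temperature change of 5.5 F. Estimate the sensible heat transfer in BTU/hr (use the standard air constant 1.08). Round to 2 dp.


Q = 1.08 * 2635 * 5.5 = 15651.90 BTU/hr

15651.90 BTU/hr


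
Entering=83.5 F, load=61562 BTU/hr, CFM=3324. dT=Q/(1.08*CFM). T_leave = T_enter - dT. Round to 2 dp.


dT = 61562/(1.08*3324) = 17.1486
T_leave = 83.5 - 17.1486 = 66.35 F

66.35 F


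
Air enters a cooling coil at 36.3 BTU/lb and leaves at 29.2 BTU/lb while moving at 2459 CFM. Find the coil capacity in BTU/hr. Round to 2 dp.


Q = 4.5 * 2459 * (36.3 - 29.2) = 78565.05 BTU/hr

78565.05 BTU/hr


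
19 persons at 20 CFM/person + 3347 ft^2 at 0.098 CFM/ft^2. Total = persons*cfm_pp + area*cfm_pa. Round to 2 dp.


Total = 19*20 + 3347*0.098 = 708.01 CFM

708.01 CFM


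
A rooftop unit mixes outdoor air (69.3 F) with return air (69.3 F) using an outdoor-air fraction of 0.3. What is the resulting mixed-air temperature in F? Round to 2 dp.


T_mix = 0.3*69.3 + 0.7*69.3 = 69.30 F

69.30 F


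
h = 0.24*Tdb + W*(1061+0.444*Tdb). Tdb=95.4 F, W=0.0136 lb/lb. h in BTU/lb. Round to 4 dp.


h = 0.24*95.4 + 0.0136*(1061+0.444*95.4) = 37.9017 BTU/lb

37.9017 BTU/lb


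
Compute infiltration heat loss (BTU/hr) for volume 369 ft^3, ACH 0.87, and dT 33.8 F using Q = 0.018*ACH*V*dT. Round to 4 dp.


Q = 0.018 * 0.87 * 369 * 33.8 = 195.3147 BTU/hr

195.3147 BTU/hr


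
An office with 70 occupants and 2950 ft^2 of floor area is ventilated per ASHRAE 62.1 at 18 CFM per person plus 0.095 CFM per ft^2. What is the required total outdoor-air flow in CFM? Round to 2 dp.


Total = 70*18 + 2950*0.095 = 1540.25 CFM

1540.25 CFM


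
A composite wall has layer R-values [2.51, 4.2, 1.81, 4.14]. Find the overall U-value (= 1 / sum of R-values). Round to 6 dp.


R_total = 2.51 + 4.2 + 1.81 + 4.14 = 12.66
U = 1/12.66 = 0.078989

0.078989


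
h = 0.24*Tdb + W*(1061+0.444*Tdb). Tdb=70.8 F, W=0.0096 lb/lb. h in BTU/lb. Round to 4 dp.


h = 0.24*70.8 + 0.0096*(1061+0.444*70.8) = 27.4794 BTU/lb

27.4794 BTU/lb


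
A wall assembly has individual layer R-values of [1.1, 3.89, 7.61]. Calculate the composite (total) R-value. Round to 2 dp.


R_total = 1.1 + 3.89 + 7.61 = 12.60

12.60


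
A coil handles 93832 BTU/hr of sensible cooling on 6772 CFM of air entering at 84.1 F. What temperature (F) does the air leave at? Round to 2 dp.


dT = 93832/(1.08*6772) = 12.8295
T_leave = 84.1 - 12.8295 = 71.27 F

71.27 F


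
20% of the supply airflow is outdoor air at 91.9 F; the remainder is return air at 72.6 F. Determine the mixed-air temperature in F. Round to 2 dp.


T_mix = 0.2*91.9 + 0.8*72.6 = 76.46 F

76.46 F


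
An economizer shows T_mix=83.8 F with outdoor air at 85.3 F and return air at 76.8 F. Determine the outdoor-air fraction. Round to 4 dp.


frac = (83.8 - 76.8) / (85.3 - 76.8) = 0.8235

0.8235


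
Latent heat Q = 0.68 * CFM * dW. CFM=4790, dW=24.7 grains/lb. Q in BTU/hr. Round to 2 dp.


Q = 0.68 * 4790 * 24.7 = 80452.84 BTU/hr

80452.84 BTU/hr


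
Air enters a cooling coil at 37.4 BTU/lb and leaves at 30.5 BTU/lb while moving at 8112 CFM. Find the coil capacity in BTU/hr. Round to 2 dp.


Q = 4.5 * 8112 * (37.4 - 30.5) = 251877.60 BTU/hr

251877.60 BTU/hr


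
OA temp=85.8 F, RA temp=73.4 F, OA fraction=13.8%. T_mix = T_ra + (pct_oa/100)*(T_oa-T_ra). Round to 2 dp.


T_mix = 73.4 + (13.8/100)*(85.8-73.4) = 75.11 F

75.11 F


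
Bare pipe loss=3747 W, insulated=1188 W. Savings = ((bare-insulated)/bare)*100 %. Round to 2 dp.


Savings = ((3747-1188)/3747)*100 = 68.29 %

68.29 %


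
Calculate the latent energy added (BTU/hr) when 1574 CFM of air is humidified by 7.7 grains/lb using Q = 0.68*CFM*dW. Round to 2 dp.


Q = 0.68 * 1574 * 7.7 = 8241.46 BTU/hr

8241.46 BTU/hr


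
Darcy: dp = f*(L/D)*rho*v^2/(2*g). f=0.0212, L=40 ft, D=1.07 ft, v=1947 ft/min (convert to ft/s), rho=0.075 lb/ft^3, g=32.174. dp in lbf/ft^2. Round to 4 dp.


v_fps = 1947/60 = 32.45 ft/s
dp = 0.0212*(40/1.07)*0.075*32.45^2/(2*32.174) = 0.9727 lbf/ft^2

0.9727 lbf/ft^2


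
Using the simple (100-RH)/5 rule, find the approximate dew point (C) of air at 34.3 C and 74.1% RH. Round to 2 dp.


Td = 34.3 - (100-74.1)/5 = 29.12 C

29.12 C


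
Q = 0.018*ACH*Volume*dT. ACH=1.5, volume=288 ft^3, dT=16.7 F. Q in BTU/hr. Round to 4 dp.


Q = 0.018 * 1.5 * 288 * 16.7 = 129.8592 BTU/hr

129.8592 BTU/hr


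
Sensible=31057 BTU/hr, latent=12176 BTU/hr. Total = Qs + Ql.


Qt = 31057 + 12176 = 43233 BTU/hr

43233 BTU/hr


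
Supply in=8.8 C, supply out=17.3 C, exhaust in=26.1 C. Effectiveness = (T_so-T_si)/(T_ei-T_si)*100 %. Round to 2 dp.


eff = (17.3-8.8)/(26.1-8.8)*100 = 49.13 %

49.13 %


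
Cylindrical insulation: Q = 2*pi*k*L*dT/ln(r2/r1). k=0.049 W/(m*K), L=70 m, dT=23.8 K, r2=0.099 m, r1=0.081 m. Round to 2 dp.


Q = 2*pi*0.049*70*23.8/ln(0.099/0.081) = 2556.04 W

2556.04 W


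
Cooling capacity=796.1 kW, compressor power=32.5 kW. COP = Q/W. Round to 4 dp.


COP = 796.1 / 32.5 = 24.4954

24.4954


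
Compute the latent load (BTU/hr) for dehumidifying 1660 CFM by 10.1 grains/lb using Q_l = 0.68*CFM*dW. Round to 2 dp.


Q = 0.68 * 1660 * 10.1 = 11400.88 BTU/hr

11400.88 BTU/hr


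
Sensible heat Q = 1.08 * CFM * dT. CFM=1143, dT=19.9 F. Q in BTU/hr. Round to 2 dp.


Q = 1.08 * 1143 * 19.9 = 24565.36 BTU/hr

24565.36 BTU/hr


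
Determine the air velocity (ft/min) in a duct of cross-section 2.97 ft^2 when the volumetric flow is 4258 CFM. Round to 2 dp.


V = 4258 / 2.97 = 1433.67 ft/min

1433.67 ft/min


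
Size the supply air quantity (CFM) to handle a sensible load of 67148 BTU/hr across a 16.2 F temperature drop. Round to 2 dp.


CFM = 67148 / (1.08 * 16.2) = 3837.91

3837.91 CFM


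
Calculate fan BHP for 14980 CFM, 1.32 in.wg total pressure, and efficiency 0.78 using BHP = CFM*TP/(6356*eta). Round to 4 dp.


BHP = 14980 * 1.32 / (6356 * 0.78) = 3.9885 hp

3.9885 hp


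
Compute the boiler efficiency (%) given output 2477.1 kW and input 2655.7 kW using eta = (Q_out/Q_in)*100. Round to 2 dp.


eta = (2477.1/2655.7)*100 = 93.27 %

93.27 %


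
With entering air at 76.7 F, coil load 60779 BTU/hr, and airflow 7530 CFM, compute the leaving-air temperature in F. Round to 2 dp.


dT = 60779/(1.08*7530) = 7.4737
T_leave = 76.7 - 7.4737 = 69.23 F

69.23 F


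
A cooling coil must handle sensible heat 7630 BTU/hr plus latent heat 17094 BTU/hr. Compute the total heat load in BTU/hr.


Qt = 7630 + 17094 = 24724 BTU/hr

24724 BTU/hr


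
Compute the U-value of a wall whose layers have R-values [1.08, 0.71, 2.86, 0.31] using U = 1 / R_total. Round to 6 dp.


R_total = 1.08 + 0.71 + 2.86 + 0.31 = 4.96
U = 1/4.96 = 0.201613

0.201613


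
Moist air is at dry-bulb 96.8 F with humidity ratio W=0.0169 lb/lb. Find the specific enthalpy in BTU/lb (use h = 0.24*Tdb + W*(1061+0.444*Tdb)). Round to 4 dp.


h = 0.24*96.8 + 0.0169*(1061+0.444*96.8) = 41.8892 BTU/lb

41.8892 BTU/lb


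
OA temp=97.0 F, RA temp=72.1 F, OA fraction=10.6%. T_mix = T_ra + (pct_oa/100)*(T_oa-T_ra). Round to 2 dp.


T_mix = 72.1 + (10.6/100)*(97.0-72.1) = 74.74 F

74.74 F


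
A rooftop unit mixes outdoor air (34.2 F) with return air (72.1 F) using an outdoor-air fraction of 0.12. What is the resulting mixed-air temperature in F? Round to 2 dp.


T_mix = 0.12*34.2 + 0.88*72.1 = 67.55 F

67.55 F


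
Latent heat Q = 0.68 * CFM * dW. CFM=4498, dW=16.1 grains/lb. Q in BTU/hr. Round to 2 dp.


Q = 0.68 * 4498 * 16.1 = 49244.10 BTU/hr

49244.10 BTU/hr


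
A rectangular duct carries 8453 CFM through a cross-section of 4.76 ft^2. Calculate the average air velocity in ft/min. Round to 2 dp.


V = 8453 / 4.76 = 1775.84 ft/min

1775.84 ft/min


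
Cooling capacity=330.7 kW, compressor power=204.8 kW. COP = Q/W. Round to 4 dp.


COP = 330.7 / 204.8 = 1.6147

1.6147


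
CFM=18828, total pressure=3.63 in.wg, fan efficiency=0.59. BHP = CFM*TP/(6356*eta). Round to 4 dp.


BHP = 18828 * 3.63 / (6356 * 0.59) = 18.2253 hp

18.2253 hp


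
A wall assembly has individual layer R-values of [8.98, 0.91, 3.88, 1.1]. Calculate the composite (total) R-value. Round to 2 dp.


R_total = 8.98 + 0.91 + 3.88 + 1.1 = 14.87

14.87


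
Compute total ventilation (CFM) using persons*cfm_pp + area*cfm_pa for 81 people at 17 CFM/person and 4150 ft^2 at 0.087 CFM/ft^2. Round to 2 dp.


Total = 81*17 + 4150*0.087 = 1738.05 CFM

1738.05 CFM


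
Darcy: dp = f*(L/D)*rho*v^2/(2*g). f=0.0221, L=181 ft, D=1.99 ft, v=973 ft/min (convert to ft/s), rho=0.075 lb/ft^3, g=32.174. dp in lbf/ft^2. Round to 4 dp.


v_fps = 973/60 = 16.2167 ft/s
dp = 0.0221*(181/1.99)*0.075*16.2167^2/(2*32.174) = 0.6161 lbf/ft^2

0.6161 lbf/ft^2


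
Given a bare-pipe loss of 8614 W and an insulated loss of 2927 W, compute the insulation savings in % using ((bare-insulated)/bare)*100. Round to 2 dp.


Savings = ((8614-2927)/8614)*100 = 66.02 %

66.02 %


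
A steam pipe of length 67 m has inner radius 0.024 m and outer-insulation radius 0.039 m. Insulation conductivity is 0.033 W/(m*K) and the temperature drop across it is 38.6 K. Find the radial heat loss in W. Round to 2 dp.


Q = 2*pi*0.033*67*38.6/ln(0.039/0.024) = 1104.48 W

1104.48 W


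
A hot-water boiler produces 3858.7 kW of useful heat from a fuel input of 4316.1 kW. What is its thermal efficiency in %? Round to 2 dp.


eta = (3858.7/4316.1)*100 = 89.40 %

89.40 %


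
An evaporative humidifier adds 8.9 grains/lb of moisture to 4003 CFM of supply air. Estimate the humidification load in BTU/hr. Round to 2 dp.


Q = 0.68 * 4003 * 8.9 = 24226.16 BTU/hr

24226.16 BTU/hr


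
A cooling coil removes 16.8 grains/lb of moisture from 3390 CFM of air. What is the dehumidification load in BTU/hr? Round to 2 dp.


Q = 0.68 * 3390 * 16.8 = 38727.36 BTU/hr

38727.36 BTU/hr


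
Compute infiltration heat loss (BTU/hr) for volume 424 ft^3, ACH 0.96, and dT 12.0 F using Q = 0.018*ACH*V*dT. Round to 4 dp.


Q = 0.018 * 0.96 * 424 * 12.0 = 87.9206 BTU/hr

87.9206 BTU/hr


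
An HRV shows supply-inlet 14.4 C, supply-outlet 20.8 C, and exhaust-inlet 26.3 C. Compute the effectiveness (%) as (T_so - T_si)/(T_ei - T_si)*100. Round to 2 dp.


eff = (20.8-14.4)/(26.3-14.4)*100 = 53.78 %

53.78 %


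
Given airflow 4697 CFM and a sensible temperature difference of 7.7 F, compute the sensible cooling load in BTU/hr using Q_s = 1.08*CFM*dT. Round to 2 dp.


Q = 1.08 * 4697 * 7.7 = 39060.25 BTU/hr

39060.25 BTU/hr


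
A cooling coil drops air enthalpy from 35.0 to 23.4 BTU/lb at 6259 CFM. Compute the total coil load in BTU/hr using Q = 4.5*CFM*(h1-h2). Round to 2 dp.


Q = 4.5 * 6259 * (35.0 - 23.4) = 326719.80 BTU/hr

326719.80 BTU/hr


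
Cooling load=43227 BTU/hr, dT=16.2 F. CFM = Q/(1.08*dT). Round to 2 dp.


CFM = 43227 / (1.08 * 16.2) = 2470.68

2470.68 CFM


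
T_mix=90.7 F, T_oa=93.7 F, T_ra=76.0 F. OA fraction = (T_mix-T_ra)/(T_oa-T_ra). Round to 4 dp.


frac = (90.7 - 76.0) / (93.7 - 76.0) = 0.8305

0.8305


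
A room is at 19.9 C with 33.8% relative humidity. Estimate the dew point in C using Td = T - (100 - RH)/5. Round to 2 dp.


Td = 19.9 - (100-33.8)/5 = 6.66 C

6.66 C


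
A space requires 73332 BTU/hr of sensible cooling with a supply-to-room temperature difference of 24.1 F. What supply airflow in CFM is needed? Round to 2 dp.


CFM = 73332 / (1.08 * 24.1) = 2817.43

2817.43 CFM


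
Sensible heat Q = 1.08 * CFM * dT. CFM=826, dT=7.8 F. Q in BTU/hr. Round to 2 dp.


Q = 1.08 * 826 * 7.8 = 6958.22 BTU/hr

6958.22 BTU/hr


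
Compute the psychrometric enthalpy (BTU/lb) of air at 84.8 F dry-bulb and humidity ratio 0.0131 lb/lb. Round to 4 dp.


h = 0.24*84.8 + 0.0131*(1061+0.444*84.8) = 34.7443 BTU/lb

34.7443 BTU/lb


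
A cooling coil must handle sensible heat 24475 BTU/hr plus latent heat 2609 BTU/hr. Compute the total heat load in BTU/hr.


Qt = 24475 + 2609 = 27084 BTU/hr

27084 BTU/hr


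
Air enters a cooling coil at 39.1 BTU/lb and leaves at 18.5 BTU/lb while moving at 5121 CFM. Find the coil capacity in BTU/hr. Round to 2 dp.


Q = 4.5 * 5121 * (39.1 - 18.5) = 474716.70 BTU/hr

474716.70 BTU/hr


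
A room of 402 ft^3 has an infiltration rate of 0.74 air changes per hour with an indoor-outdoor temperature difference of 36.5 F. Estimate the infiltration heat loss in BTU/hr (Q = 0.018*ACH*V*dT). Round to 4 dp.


Q = 0.018 * 0.74 * 402 * 36.5 = 195.4444 BTU/hr

195.4444 BTU/hr


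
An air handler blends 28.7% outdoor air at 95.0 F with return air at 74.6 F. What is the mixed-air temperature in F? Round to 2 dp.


T_mix = 74.6 + (28.7/100)*(95.0-74.6) = 80.45 F

80.45 F


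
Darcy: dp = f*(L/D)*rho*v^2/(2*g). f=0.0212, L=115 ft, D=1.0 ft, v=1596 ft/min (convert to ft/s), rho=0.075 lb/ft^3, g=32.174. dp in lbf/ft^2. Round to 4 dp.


v_fps = 1596/60 = 26.6 ft/s
dp = 0.0212*(115/1.0)*0.075*26.6^2/(2*32.174) = 2.0106 lbf/ft^2

2.0106 lbf/ft^2


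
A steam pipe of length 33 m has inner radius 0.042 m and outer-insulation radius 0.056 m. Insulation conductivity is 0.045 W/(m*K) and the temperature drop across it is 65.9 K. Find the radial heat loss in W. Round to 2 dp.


Q = 2*pi*0.045*33*65.9/ln(0.056/0.042) = 2137.37 W

2137.37 W


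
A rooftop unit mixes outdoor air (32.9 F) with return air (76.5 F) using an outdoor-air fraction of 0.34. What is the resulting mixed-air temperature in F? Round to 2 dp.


T_mix = 0.34*32.9 + 0.66*76.5 = 61.68 F

61.68 F


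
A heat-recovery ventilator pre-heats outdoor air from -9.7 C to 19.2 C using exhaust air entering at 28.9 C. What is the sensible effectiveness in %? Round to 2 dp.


eff = (19.2-(-9.7))/(28.9-(-9.7))*100 = 74.87 %

74.87 %


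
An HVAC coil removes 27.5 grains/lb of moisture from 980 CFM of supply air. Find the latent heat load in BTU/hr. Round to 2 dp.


Q = 0.68 * 980 * 27.5 = 18326.00 BTU/hr

18326.00 BTU/hr


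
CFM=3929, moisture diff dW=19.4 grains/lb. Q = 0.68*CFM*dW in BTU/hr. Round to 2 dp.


Q = 0.68 * 3929 * 19.4 = 51831.37 BTU/hr

51831.37 BTU/hr


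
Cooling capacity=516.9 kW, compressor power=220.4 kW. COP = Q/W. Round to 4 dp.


COP = 516.9 / 220.4 = 2.3453

2.3453


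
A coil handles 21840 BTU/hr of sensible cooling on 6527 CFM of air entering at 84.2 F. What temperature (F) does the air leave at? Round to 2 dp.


dT = 21840/(1.08*6527) = 3.0982
T_leave = 84.2 - 3.0982 = 81.10 F

81.10 F


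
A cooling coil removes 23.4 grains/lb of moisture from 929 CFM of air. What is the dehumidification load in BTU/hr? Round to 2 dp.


Q = 0.68 * 929 * 23.4 = 14782.25 BTU/hr

14782.25 BTU/hr


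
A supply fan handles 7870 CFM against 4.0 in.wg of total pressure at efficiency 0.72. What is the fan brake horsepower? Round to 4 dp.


BHP = 7870 * 4.0 / (6356 * 0.72) = 6.8789 hp

6.8789 hp


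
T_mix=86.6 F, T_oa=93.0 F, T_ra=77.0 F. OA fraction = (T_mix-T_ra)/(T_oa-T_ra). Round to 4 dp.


frac = (86.6 - 77.0) / (93.0 - 77.0) = 0.6000

0.6000


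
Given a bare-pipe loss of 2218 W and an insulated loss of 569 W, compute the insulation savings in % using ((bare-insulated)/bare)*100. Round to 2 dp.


Savings = ((2218-569)/2218)*100 = 74.35 %

74.35 %


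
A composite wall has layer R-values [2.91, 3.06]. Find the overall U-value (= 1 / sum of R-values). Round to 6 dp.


R_total = 2.91 + 3.06 = 5.97
U = 1/5.97 = 0.167504

0.167504


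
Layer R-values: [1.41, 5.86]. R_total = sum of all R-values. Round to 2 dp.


R_total = 1.41 + 5.86 = 7.27

7.27


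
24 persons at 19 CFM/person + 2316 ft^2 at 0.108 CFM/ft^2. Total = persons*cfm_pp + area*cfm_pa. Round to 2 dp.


Total = 24*19 + 2316*0.108 = 706.13 CFM

706.13 CFM


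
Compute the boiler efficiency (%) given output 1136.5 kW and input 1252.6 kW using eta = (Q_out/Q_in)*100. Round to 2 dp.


eta = (1136.5/1252.6)*100 = 90.73 %

90.73 %


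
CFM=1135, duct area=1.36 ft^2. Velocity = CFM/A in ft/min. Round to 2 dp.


V = 1135 / 1.36 = 834.56 ft/min

834.56 ft/min


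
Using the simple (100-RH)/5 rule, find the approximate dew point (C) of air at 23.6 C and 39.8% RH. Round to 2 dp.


Td = 23.6 - (100-39.8)/5 = 11.56 C

11.56 C


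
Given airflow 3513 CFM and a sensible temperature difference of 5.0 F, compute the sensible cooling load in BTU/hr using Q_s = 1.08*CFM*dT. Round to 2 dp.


Q = 1.08 * 3513 * 5.0 = 18970.20 BTU/hr

18970.20 BTU/hr


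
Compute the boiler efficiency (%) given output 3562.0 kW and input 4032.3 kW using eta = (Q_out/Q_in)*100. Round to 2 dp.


eta = (3562.0/4032.3)*100 = 88.34 %

88.34 %


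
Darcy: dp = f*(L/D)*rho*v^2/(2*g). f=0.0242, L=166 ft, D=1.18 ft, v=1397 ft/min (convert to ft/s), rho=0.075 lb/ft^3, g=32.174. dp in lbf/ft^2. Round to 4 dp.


v_fps = 1397/60 = 23.2833 ft/s
dp = 0.0242*(166/1.18)*0.075*23.2833^2/(2*32.174) = 2.1511 lbf/ft^2

2.1511 lbf/ft^2


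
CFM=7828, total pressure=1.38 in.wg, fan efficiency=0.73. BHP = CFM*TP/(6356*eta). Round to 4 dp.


BHP = 7828 * 1.38 / (6356 * 0.73) = 2.3282 hp

2.3282 hp


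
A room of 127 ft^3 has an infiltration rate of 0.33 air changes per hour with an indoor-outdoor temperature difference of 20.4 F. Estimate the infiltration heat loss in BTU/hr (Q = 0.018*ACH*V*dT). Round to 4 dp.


Q = 0.018 * 0.33 * 127 * 20.4 = 15.3894 BTU/hr

15.3894 BTU/hr


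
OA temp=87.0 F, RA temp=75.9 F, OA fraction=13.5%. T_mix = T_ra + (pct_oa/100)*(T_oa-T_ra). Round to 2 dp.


T_mix = 75.9 + (13.5/100)*(87.0-75.9) = 77.40 F

77.40 F


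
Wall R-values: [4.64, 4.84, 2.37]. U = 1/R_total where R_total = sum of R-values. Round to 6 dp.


R_total = 4.64 + 4.84 + 2.37 = 11.85
U = 1/11.85 = 0.084388

0.084388


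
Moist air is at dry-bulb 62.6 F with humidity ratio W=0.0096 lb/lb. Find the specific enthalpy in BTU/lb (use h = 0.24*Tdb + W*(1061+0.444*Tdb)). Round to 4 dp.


h = 0.24*62.6 + 0.0096*(1061+0.444*62.6) = 25.4764 BTU/lb

25.4764 BTU/lb


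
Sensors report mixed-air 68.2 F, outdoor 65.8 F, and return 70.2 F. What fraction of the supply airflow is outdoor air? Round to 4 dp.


frac = (68.2 - 70.2) / (65.8 - 70.2) = 0.4545

0.4545


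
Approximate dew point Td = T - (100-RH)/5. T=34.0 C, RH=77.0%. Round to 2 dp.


Td = 34.0 - (100-77.0)/5 = 29.40 C

29.40 C


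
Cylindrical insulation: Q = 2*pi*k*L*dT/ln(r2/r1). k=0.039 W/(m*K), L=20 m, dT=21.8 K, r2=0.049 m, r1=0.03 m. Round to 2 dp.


Q = 2*pi*0.039*20*21.8/ln(0.049/0.03) = 217.76 W

217.76 W


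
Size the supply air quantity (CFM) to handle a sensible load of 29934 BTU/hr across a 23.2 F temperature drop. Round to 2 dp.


CFM = 29934 / (1.08 * 23.2) = 1194.68

1194.68 CFM


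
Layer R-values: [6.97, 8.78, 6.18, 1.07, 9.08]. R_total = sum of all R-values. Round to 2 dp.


R_total = 6.97 + 8.78 + 6.18 + 1.07 + 9.08 = 32.08

32.08


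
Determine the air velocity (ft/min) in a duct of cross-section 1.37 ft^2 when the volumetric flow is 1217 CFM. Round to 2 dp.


V = 1217 / 1.37 = 888.32 ft/min

888.32 ft/min


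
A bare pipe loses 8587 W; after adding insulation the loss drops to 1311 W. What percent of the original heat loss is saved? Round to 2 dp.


Savings = ((8587-1311)/8587)*100 = 84.73 %

84.73 %


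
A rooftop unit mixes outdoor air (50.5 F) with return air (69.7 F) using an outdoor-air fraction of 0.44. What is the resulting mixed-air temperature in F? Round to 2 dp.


T_mix = 0.44*50.5 + 0.56*69.7 = 61.25 F

61.25 F


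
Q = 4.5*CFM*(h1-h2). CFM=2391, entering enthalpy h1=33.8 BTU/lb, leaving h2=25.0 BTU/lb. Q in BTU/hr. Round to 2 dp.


Q = 4.5 * 2391 * (33.8 - 25.0) = 94683.60 BTU/hr

94683.60 BTU/hr


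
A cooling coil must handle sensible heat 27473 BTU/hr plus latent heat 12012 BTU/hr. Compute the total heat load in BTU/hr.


Qt = 27473 + 12012 = 39485 BTU/hr

39485 BTU/hr


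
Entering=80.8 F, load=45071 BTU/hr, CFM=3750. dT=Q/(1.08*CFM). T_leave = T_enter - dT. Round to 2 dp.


dT = 45071/(1.08*3750) = 11.1286
T_leave = 80.8 - 11.1286 = 69.67 F

69.67 F


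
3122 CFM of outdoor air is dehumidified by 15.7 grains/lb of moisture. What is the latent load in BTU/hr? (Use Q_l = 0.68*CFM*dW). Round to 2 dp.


Q = 0.68 * 3122 * 15.7 = 33330.47 BTU/hr

33330.47 BTU/hr


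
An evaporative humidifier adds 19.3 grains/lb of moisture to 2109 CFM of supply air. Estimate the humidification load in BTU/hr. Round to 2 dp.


Q = 0.68 * 2109 * 19.3 = 27678.52 BTU/hr

27678.52 BTU/hr


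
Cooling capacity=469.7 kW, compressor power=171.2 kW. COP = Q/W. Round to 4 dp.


COP = 469.7 / 171.2 = 2.7436

2.7436


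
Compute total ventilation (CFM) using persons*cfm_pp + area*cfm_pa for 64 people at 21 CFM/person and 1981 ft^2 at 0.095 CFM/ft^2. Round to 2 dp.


Total = 64*21 + 1981*0.095 = 1532.20 CFM

1532.20 CFM


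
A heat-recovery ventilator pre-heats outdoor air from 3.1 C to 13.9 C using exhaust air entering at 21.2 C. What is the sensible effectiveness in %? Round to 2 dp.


eff = (13.9-3.1)/(21.2-3.1)*100 = 59.67 %

59.67 %


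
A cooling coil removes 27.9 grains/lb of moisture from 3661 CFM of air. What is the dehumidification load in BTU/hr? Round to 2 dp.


Q = 0.68 * 3661 * 27.9 = 69456.49 BTU/hr

69456.49 BTU/hr


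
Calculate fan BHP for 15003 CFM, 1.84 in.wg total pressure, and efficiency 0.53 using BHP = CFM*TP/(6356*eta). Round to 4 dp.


BHP = 15003 * 1.84 / (6356 * 0.53) = 8.1948 hp

8.1948 hp


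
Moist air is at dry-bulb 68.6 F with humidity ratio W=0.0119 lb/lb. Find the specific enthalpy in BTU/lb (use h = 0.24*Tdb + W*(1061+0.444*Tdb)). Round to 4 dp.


h = 0.24*68.6 + 0.0119*(1061+0.444*68.6) = 29.4524 BTU/lb

29.4524 BTU/lb


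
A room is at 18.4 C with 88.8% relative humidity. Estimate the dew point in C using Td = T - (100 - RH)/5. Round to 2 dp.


Td = 18.4 - (100-88.8)/5 = 16.16 C

16.16 C


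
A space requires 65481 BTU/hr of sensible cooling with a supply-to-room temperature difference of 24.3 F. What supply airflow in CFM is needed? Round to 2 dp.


CFM = 65481 / (1.08 * 24.3) = 2495.08

2495.08 CFM


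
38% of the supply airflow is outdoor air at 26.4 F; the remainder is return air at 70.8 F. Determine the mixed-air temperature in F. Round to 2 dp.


T_mix = 0.38*26.4 + 0.62*70.8 = 53.93 F

53.93 F


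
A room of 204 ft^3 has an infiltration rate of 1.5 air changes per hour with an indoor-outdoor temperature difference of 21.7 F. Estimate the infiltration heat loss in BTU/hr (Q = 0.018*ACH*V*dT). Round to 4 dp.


Q = 0.018 * 1.5 * 204 * 21.7 = 119.5236 BTU/hr

119.5236 BTU/hr


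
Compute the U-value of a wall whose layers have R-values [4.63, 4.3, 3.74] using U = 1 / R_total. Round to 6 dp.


R_total = 4.63 + 4.3 + 3.74 = 12.67
U = 1/12.67 = 0.078927

0.078927


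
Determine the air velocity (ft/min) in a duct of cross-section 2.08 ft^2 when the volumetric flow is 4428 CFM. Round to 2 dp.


V = 4428 / 2.08 = 2128.85 ft/min

2128.85 ft/min


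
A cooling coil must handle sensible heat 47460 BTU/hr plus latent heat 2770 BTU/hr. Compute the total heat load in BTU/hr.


Qt = 47460 + 2770 = 50230 BTU/hr

50230 BTU/hr


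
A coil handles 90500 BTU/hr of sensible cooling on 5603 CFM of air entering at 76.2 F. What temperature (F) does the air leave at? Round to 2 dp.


dT = 90500/(1.08*5603) = 14.9556
T_leave = 76.2 - 14.9556 = 61.24 F

61.24 F


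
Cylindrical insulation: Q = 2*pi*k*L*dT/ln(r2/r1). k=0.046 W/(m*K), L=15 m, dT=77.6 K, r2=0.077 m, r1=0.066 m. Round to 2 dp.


Q = 2*pi*0.046*15*77.6/ln(0.077/0.066) = 2182.45 W

2182.45 W


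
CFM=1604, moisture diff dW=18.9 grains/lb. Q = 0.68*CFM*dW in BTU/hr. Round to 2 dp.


Q = 0.68 * 1604 * 18.9 = 20614.61 BTU/hr

20614.61 BTU/hr


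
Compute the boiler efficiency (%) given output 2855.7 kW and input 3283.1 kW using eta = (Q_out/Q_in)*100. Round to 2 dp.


eta = (2855.7/3283.1)*100 = 86.98 %

86.98 %


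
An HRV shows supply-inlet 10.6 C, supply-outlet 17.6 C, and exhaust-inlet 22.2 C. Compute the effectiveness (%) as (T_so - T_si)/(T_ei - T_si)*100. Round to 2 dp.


eff = (17.6-10.6)/(22.2-10.6)*100 = 60.34 %

60.34 %


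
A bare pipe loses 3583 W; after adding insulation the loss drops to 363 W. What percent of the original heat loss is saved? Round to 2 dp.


Savings = ((3583-363)/3583)*100 = 89.87 %

89.87 %


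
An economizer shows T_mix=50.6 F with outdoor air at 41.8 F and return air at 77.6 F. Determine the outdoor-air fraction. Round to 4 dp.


frac = (50.6 - 77.6) / (41.8 - 77.6) = 0.7542

0.7542


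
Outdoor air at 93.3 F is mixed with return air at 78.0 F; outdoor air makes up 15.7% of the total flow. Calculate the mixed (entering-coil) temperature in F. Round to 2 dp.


T_mix = 78.0 + (15.7/100)*(93.3-78.0) = 80.40 F

80.40 F


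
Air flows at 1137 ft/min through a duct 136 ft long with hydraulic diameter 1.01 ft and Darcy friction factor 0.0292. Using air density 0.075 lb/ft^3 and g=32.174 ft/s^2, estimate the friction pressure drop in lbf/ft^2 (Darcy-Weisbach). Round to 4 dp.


v_fps = 1137/60 = 18.95 ft/s
dp = 0.0292*(136/1.01)*0.075*18.95^2/(2*32.174) = 1.6457 lbf/ft^2

1.6457 lbf/ft^2


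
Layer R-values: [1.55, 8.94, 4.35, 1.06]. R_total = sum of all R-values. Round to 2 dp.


R_total = 1.55 + 8.94 + 4.35 + 1.06 = 15.90

15.90


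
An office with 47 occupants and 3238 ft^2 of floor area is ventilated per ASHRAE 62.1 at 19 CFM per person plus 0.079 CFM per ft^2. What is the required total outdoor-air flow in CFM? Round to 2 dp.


Total = 47*19 + 3238*0.079 = 1148.80 CFM

1148.80 CFM


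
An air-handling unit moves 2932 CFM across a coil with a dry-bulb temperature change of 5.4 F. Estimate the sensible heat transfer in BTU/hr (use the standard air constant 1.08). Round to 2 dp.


Q = 1.08 * 2932 * 5.4 = 17099.42 BTU/hr

17099.42 BTU/hr


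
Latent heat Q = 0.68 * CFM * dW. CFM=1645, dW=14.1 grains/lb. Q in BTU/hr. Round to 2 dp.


Q = 0.68 * 1645 * 14.1 = 15772.26 BTU/hr

15772.26 BTU/hr


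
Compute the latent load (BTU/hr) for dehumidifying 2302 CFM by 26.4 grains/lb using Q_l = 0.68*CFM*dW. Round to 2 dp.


Q = 0.68 * 2302 * 26.4 = 41325.50 BTU/hr

41325.50 BTU/hr


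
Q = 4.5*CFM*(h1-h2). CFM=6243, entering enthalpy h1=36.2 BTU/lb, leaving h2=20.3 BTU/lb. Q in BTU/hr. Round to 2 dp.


Q = 4.5 * 6243 * (36.2 - 20.3) = 446686.65 BTU/hr

446686.65 BTU/hr


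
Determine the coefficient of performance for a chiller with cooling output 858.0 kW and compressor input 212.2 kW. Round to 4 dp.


COP = 858.0 / 212.2 = 4.0434

4.0434


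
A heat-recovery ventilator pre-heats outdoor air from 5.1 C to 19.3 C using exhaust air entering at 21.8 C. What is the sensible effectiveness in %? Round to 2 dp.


eff = (19.3-5.1)/(21.8-5.1)*100 = 85.03 %

85.03 %


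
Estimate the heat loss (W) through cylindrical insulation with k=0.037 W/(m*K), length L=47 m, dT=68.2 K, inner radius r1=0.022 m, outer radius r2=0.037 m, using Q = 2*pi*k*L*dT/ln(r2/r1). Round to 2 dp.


Q = 2*pi*0.037*47*68.2/ln(0.037/0.022) = 1433.39 W

1433.39 W


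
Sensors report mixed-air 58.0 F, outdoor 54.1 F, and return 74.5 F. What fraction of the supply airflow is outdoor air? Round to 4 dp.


frac = (58.0 - 74.5) / (54.1 - 74.5) = 0.8088

0.8088


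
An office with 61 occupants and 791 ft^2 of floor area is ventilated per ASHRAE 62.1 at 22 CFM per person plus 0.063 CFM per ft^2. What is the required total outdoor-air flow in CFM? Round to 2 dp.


Total = 61*22 + 791*0.063 = 1391.83 CFM

1391.83 CFM


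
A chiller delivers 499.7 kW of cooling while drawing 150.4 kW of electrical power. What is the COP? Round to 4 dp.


COP = 499.7 / 150.4 = 3.3225

3.3225


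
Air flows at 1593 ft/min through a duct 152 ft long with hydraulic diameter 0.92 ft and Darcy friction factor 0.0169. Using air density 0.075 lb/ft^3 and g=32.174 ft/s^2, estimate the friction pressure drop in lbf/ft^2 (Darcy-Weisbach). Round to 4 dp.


v_fps = 1593/60 = 26.55 ft/s
dp = 0.0169*(152/0.92)*0.075*26.55^2/(2*32.174) = 2.2940 lbf/ft^2

2.2940 lbf/ft^2


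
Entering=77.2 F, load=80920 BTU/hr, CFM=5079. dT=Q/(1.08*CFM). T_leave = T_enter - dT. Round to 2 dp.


dT = 80920/(1.08*5079) = 14.7521
T_leave = 77.2 - 14.7521 = 62.45 F

62.45 F


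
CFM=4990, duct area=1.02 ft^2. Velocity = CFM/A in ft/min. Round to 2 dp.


V = 4990 / 1.02 = 4892.16 ft/min

4892.16 ft/min


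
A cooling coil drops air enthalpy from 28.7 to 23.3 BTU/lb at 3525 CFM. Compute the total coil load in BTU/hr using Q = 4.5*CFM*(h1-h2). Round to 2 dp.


Q = 4.5 * 3525 * (28.7 - 23.3) = 85657.50 BTU/hr

85657.50 BTU/hr


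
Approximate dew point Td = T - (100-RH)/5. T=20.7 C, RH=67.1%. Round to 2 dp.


Td = 20.7 - (100-67.1)/5 = 14.12 C

14.12 C


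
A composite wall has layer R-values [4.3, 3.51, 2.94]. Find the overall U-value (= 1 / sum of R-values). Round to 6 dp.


R_total = 4.3 + 3.51 + 2.94 = 10.75
U = 1/10.75 = 0.093023

0.093023


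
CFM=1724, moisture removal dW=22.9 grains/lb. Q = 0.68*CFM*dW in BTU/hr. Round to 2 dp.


Q = 0.68 * 1724 * 22.9 = 26846.13 BTU/hr

26846.13 BTU/hr


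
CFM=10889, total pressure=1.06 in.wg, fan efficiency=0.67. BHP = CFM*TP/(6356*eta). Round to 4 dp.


BHP = 10889 * 1.06 / (6356 * 0.67) = 2.7104 hp

2.7104 hp


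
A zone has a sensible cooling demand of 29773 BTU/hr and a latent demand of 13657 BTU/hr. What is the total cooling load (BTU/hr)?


Qt = 29773 + 13657 = 43430 BTU/hr

43430 BTU/hr


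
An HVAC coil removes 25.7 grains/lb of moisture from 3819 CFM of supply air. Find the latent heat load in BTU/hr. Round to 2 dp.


Q = 0.68 * 3819 * 25.7 = 66740.84 BTU/hr

66740.84 BTU/hr


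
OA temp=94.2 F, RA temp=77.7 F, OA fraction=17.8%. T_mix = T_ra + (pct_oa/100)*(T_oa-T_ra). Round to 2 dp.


T_mix = 77.7 + (17.8/100)*(94.2-77.7) = 80.64 F

80.64 F


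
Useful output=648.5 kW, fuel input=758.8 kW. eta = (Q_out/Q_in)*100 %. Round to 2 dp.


eta = (648.5/758.8)*100 = 85.46 %

85.46 %


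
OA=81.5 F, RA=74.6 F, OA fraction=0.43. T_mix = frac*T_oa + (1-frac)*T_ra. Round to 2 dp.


T_mix = 0.43*81.5 + 0.57*74.6 = 77.57 F

77.57 F


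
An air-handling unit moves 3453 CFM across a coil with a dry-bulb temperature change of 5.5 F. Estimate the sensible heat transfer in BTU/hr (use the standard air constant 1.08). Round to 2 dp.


Q = 1.08 * 3453 * 5.5 = 20510.82 BTU/hr

20510.82 BTU/hr


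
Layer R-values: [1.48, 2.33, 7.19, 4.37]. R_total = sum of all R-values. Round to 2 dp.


R_total = 1.48 + 2.33 + 7.19 + 4.37 = 15.37

15.37


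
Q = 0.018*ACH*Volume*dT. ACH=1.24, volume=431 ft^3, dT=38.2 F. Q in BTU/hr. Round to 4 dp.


Q = 0.018 * 1.24 * 431 * 38.2 = 367.4809 BTU/hr

367.4809 BTU/hr


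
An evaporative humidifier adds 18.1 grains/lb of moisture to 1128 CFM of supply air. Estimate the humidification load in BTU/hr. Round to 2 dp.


Q = 0.68 * 1128 * 18.1 = 13883.42 BTU/hr

13883.42 BTU/hr


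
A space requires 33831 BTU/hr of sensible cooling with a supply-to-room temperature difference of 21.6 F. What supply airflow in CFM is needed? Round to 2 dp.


CFM = 33831 / (1.08 * 21.6) = 1450.23

1450.23 CFM


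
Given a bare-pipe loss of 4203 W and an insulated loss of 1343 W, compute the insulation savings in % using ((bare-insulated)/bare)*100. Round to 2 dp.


Savings = ((4203-1343)/4203)*100 = 68.05 %

68.05 %


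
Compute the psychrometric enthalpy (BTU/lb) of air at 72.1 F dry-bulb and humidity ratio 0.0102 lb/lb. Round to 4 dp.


h = 0.24*72.1 + 0.0102*(1061+0.444*72.1) = 28.4527 BTU/lb

28.4527 BTU/lb


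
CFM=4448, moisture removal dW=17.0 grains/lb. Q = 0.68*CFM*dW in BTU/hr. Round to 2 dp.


Q = 0.68 * 4448 * 17.0 = 51418.88 BTU/hr

51418.88 BTU/hr


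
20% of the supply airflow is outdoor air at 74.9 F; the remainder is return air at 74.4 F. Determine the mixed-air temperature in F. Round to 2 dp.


T_mix = 0.2*74.9 + 0.8*74.4 = 74.50 F

74.50 F


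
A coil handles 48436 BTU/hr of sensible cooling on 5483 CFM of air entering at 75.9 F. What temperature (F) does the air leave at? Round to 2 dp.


dT = 48436/(1.08*5483) = 8.1795
T_leave = 75.9 - 8.1795 = 67.72 F

67.72 F


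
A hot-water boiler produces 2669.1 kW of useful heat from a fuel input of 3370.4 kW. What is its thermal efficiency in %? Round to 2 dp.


eta = (2669.1/3370.4)*100 = 79.19 %

79.19 %


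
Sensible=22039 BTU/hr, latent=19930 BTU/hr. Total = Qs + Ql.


Qt = 22039 + 19930 = 41969 BTU/hr

41969 BTU/hr


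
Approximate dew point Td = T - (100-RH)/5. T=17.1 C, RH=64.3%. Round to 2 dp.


Td = 17.1 - (100-64.3)/5 = 9.96 C

9.96 C


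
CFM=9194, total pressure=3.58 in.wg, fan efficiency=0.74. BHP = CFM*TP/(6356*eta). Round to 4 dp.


BHP = 9194 * 3.58 / (6356 * 0.74) = 6.9980 hp

6.9980 hp


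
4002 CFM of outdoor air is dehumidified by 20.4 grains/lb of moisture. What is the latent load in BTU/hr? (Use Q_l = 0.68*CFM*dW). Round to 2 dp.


Q = 0.68 * 4002 * 20.4 = 55515.74 BTU/hr

55515.74 BTU/hr


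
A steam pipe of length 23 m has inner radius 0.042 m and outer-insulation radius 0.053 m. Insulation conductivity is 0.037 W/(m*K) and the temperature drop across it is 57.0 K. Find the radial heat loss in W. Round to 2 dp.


Q = 2*pi*0.037*23*57.0/ln(0.053/0.042) = 1310.19 W

1310.19 W


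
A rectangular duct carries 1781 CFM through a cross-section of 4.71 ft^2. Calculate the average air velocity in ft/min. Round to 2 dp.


V = 1781 / 4.71 = 378.13 ft/min

378.13 ft/min


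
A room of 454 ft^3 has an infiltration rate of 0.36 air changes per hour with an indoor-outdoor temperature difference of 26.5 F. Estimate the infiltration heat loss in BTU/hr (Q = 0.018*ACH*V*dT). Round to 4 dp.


Q = 0.018 * 0.36 * 454 * 26.5 = 77.9609 BTU/hr

77.9609 BTU/hr


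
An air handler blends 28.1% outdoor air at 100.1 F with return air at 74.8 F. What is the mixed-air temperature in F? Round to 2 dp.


T_mix = 74.8 + (28.1/100)*(100.1-74.8) = 81.91 F

81.91 F


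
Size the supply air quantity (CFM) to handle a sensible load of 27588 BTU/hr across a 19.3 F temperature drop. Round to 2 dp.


CFM = 27588 / (1.08 * 19.3) = 1323.55

1323.55 CFM
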